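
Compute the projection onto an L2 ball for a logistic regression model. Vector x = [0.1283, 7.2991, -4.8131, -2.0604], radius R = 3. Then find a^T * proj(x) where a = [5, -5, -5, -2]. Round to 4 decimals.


Step 1: Compute ||x|| (intermediates to 6 decimals).
||x|| = sqrt(0.1283^2 + 7.2991^2 + (-4.8131)^2 + (-2.0604)^2) = 8.983568
Step 2: Project.
Since ||x|| > R, scale = R/||x|| = 3/8.983568 = 0.333943, proj(x) = scale * x
proj(x) = [0.042845, 2.437483, -1.607301, -0.688056]
Step 3: Dot product.
a^T * proj(x) = 5*0.042845 - 5*2.437483 - 5*(-1.607301) - 2*(-0.688056) = -2.5606


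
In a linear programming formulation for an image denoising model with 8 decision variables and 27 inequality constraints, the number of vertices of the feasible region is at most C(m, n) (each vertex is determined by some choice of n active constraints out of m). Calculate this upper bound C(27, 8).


Each vertex corresponds to some choice of n active constraints out of m, so the number of vertices is at most C(m, n) = m! / (n!(m-n)!).
m = 27, n = 8
Numerator: 27 * 26 * 25 * 24 * 23 * 22 * 21 * 20
Denominator: 8! = 40320
C(27, 8) = 2220075


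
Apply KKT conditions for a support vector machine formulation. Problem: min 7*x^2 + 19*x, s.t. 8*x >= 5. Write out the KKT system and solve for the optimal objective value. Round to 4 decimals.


Step 1: Try lambda = 0 (constraint inactive).
x_unc = -19/(2*7) = -1.3571
Check: 8*-1.3571 = -10.8568 < 5 -- violated!
Step 2: Constraint must be active: 8*x = 5
x* = 5/8 = 0.625
lambda = (2*7*0.625 + 19)/8 = 3.4688
Step 3: Compute optimal value.
f(x*) = 7*0.625^2 + 19*0.625 = 14.6094


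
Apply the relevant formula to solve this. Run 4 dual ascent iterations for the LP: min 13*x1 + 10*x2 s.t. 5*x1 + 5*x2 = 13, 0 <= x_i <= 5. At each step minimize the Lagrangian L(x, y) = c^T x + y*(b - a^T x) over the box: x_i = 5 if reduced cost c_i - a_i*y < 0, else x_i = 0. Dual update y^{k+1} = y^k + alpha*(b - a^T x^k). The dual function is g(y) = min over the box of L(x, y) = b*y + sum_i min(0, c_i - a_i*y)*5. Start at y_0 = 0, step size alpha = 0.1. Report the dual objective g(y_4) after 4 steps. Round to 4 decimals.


Dual ascent for LP: min 13*x1 + 10*x2, 5*x1 + 5*x2 = 13, 0 <= x_i <= 5
Step 1: y^k = 0.0, reduced costs: (13.0, 10.0)
  x^k = (0.0, 0.0), subgradient = b - a^T x = 13.0
  y^{k+1} = 0.0 + 0.1*13.0 = 1.3
Step 2: y^k = 1.3, reduced costs: (6.5, 3.5)
  x^k = (0.0, 0.0), subgradient = b - a^T x = 13.0
  y^{k+1} = 1.3 + 0.1*13.0 = 2.6
Step 3: y^k = 2.6, reduced costs: (0.0, -3.0)
  x^k = (0.0, 5.0), subgradient = b - a^T x = -12.0
  y^{k+1} = 2.6 + 0.1*-12.0 = 1.4
Step 4: y^k = 1.4, reduced costs: (6.0, 3.0)
  x^k = (0.0, 0.0), subgradient = b - a^T x = 13.0
  y^{k+1} = 1.4 + 0.1*13.0 = 2.7
Dual objective at y_4 = 2.7: reduced costs (-0.5, -3.5), box minimizer x = (5.0, 5.0)
g(y_4) = b*y + (c1 - a1*y)*x1 + (c2 - a2*y)*x2 = 13*2.7 + (-0.5)*5.0 + (-3.5)*5.0 = 35.1 - 2.5 - 17.5 = 15.1


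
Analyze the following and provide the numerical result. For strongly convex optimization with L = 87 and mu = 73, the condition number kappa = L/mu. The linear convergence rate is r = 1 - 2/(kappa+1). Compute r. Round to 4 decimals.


Step 1: Compute the condition number.
kappa = L/mu = 87/73 = 1.1918
Step 2: Compute the convergence rate.
r = 1 - 2/(kappa + 1) = 1 - 2*mu/(L + mu) = (L - mu)/(L + mu) = 14/160 = 0.0875


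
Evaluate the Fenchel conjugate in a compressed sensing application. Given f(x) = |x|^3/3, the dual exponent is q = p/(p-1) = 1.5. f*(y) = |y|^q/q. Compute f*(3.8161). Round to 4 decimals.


The conjugate exponent q satisfies 1/p + 1/q = 1.
p = 3, so q = 3/(3 - 1) = 1.5
|y|^q = 3.8161^1.5 = 7.4547
f*(3.8161) = 7.4547 / 1.5 = 4.9698


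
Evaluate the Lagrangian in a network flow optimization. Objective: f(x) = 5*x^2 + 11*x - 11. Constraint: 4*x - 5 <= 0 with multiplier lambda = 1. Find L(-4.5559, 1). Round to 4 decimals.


Step 1: Evaluate f(x).
f(-4.5559) = 5*(-4.5559)^2 + 11*(-4.5559) - 11 = 42.6662
Step 2: Evaluate g(x).
g(-4.5559) = 4*-4.5559 - 5 = -23.2236
Step 3: Compute Lagrangian.
L = 42.6662 + 1*-23.2236 = 19.4426


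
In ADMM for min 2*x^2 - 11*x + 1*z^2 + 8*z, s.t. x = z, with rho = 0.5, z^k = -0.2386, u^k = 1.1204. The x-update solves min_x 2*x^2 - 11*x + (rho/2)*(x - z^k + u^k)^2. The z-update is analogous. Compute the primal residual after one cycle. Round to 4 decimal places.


ADMM iteration with rho = 0.5, z^k = -0.2386, u^k = 1.1204
Step 1: x-update.
Minimize 2*x^2 - 11*x + (0.5/2)*(x + 0.2386 + 1.1204)^2
FOC: (2*2 + 0.5)*x = 11 + 0.5*(-0.2386 - 1.1204)
x^{k+1} = 2.2934
Step 2: z-update.
Minimize 1*z^2 + 8*z + (0.5/2)*(2.2934 - z + 1.1204)^2
FOC: (2*1 + 0.5)*z = -8 + 0.5*(2.2934 + 1.1204)
z^{k+1} = -2.5172
Step 3: u-update.
u^{k+1} = 1.1204 + 2.2934 + 2.5172 = 5.9311
Step 4: Primal residual = |2.2934 + 2.5172| = 4.8107


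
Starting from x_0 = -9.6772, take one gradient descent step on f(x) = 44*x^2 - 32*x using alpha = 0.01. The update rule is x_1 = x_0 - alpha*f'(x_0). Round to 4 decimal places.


We compute the gradient at x_0 and apply the update.
f'(x) = 88*x - 32
f'(-9.6772) = 88*-9.6772 - 32 = -883.5936
x_1 = -9.6772 - 0.01*-883.5936 = -0.8413


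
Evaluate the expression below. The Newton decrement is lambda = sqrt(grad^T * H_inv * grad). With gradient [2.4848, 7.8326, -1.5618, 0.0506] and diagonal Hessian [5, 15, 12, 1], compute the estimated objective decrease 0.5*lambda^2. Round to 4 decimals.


Step 1: H is diagonal, so H^(-1) * g = [0.497, 0.5222, -0.1302, 0.0506].
Step 2: g^T H^(-1) g = sum_i g_i^2 / H_ii
  = (2.4848)^2/5 + (7.8326)^2/15 + (-1.5618)^2/12 + (0.0506)^2/1
  = 1.2348 + 4.09 + 0.2033 + 0.0026 = 5.5306
Step 3: Objective decrease = 0.5 * g^T H^(-1) g = 2.7653


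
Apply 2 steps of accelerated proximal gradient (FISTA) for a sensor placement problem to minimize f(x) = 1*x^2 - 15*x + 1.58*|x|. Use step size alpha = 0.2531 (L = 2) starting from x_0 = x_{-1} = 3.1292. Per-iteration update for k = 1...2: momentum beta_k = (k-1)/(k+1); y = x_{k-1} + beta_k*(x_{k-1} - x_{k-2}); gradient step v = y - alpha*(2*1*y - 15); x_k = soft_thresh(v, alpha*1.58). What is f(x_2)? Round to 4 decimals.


FISTA on f(x) = 1*x^2 - 15*x + 1.58*|x|
L = 2, alpha = 0.2531
Iteration 1: beta = 0.0, y = 3.1292 + 0.0*(3.1292 - 3.1292) = 3.1292
  grad(y) = -8.7416, v = y - alpha*grad = 5.3417
  prox(v) = soft_thresh(5.3417, 0.3999) = 4.9418
Iteration 2: beta = 0.3333, y = 4.9418 + 0.3333*(4.9418 - 3.1292) = 5.546
  grad(y) = -3.908, v = y - alpha*grad = 6.5351
  prox(v) = soft_thresh(6.5351, 0.3999) = 6.1352
f(x_2) = 1*6.1352^2 - 15*6.1352 + 1.58*|6.1352| = -44.6937


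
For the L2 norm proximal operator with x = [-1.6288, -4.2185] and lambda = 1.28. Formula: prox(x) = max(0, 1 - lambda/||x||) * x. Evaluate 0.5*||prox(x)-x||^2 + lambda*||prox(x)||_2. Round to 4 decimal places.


Step 1: Compute ||x||.
||x|| = 4.522
Step 2: Compute scaling factor.
scale = max(0, 1 - 1.28/4.522) = 0.7169
Step 3: prox(x) = [-1.1678, -3.0244]
||prox(x)|| = 3.242
Step 4: Proximal objective.
0.5*||prox-x||^2 = 0.8192
lambda*||prox|| = 4.1498
Total = 4.969


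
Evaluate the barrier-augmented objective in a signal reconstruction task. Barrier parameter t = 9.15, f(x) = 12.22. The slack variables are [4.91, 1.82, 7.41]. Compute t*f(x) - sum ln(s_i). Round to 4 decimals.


Step 1: Compute log-barrier.
ln values: [1.5913, 0.5988, 2.0028]
phi = -(1.5913 + 0.5988 + 2.0028) = -4.1929
Step 2: Compute augmented objective.
t*f(x) = 9.15*12.22 = 111.813
Total = 111.813 - 4.1929 = 107.6201


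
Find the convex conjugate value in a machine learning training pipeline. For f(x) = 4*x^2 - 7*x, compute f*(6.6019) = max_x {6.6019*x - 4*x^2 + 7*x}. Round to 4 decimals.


f*(y) = sup_x {y*x - a*x^2 - b*x} = sup_x {(y-b)*x - a*x^2}
FOC: (y - b) - 2a*x = 0 => x* = (y - b)/(2a)
x* = (6.6019 + 7)/(2*4) = 1.7002
f*(6.6019) = (y-b)^2/(4a) = (6.6019 + 7)^2/(4*4)
= 185.0117/16 = 11.5632


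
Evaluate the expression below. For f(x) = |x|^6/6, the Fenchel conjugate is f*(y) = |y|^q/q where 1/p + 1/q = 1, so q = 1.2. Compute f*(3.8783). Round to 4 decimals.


The conjugate exponent q satisfies 1/p + 1/q = 1.
p = 6, so q = 6/(6 - 1) = 1.2
|y|^q = 3.8783^1.2 = 5.0859
f*(3.8783) = 5.0859 / 1.2 = 4.2383


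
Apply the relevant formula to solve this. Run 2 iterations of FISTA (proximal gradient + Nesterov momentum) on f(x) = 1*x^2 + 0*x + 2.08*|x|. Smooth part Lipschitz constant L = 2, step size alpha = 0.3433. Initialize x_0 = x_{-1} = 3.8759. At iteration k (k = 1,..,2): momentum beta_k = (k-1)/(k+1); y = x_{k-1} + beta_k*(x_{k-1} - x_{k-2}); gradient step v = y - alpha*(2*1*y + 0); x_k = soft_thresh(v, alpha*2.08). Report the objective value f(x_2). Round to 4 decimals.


FISTA on f(x) = 1*x^2 + 0*x + 2.08*|x|
L = 2, alpha = 0.3433
Iteration 1: beta = 0.0, y = 3.8759 + 0.0*(3.8759 - 3.8759) = 3.8759
  grad(y) = 7.7518, v = y - alpha*grad = 1.2147
  prox(v) = soft_thresh(1.2147, 0.7141) = 0.5006
Iteration 2: beta = 0.3333, y = 0.5006 + 0.3333*(0.5006 - 3.8759) = -0.6244
  grad(y) = -1.2489, v = y - alpha*grad = -0.1957
  prox(v) = soft_thresh(-0.1957, 0.7141) = 0.0
f(x_2) = 1*0.0^2 + 0*0.0 + 2.08*|0.0| = 0.0


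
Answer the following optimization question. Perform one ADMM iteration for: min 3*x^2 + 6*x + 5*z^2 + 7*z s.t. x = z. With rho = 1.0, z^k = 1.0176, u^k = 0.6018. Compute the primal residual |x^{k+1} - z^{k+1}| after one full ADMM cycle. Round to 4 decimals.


ADMM iteration with rho = 1.0, z^k = 1.0176, u^k = 0.6018
Step 1: x-update.
Minimize 3*x^2 + 6*x + (1.0/2)*(x - 1.0176 + 0.6018)^2
FOC: (2*3 + 1.0)*x = -6 + 1.0*(1.0176 - 0.6018)
x^{k+1} = -0.7977
Step 2: z-update.
Minimize 5*z^2 + 7*z + (1.0/2)*(-0.7977 - z + 0.6018)^2
FOC: (2*5 + 1.0)*z = -7 + 1.0*(-0.7977 + 0.6018)
z^{k+1} = -0.6542
Step 3: u-update.
u^{k+1} = 0.6018 - 0.7977 + 0.6542 = 0.4582
Step 4: Primal residual = |-0.7977 + 0.6542| = 0.1436


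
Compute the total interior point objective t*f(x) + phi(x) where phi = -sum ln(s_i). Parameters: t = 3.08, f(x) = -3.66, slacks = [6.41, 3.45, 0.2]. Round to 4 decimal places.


Step 1: Compute log-barrier.
ln values: [1.8579, 1.2384, -1.6094]
phi = -(1.8579 + 1.2384 - 1.6094) = -1.4868
Step 2: Compute augmented objective.
t*f(x) = 3.08*-3.66 = -11.2728
Total = -11.2728 - 1.4868 = -12.7596


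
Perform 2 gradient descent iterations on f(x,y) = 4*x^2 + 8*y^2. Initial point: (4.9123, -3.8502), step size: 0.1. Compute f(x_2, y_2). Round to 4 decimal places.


Gradient descent on f(x,y) = 4*x^2 + 8*y^2.
Starting point: (4.9123, -3.8502), alpha = 0.1
Step 1: grad_x = 2*4*4.9123 = 39.2984, grad_y = 2*8*-3.8502 = -61.6032
  x_1 = 4.9123 - 0.1*39.2984 = 0.9825
  y_1 = -3.8502 - 0.1*-61.6032 = 2.3101
Step 2: grad_x = 2*4*0.9825 = 7.8597, grad_y = 2*8*2.3101 = 36.9619
  x_2 = 0.9825 - 0.1*7.8597 = 0.1965
  y_2 = 2.3101 - 0.1*36.9619 = -1.3861
f(0.1965, -1.3861) = 4*0.1965^2 + 8*(-1.3861)^2 = 15.524


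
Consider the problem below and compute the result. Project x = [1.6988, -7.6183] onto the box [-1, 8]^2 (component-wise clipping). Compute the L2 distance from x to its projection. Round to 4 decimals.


Project each component onto [-1, 8].
clip(1.6988) = 1.6988, clip(-7.6183) = -1.0
Projection = [1.6988, -1.0]
Squared diffs: [0.0, 43.8019]
Distance = sqrt(43.8019) = 6.6183


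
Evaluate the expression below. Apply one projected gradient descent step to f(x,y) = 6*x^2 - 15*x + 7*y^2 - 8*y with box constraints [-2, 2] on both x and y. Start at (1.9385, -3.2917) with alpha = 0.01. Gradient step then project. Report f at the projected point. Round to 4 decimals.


Step 1: Compute gradient at (1.9385, -3.2917).
grad_x = 2*6*1.9385 - 15 = 8.262
grad_y = 2*7*-3.2917 - 8 = -54.0838
Step 2: Gradient step.
x_raw = 1.9385 - 0.01*8.262 = 1.8559
y_raw = -3.2917 - 0.01*-54.0838 = -2.7509
Step 3: Project onto [-2, 2].
x_proj = clip(1.8559) = 1.8559
y_proj = clip(-2.7509) = -2.0
Step 4: Evaluate f.
f(1.8559, -2.0) = 36.8275


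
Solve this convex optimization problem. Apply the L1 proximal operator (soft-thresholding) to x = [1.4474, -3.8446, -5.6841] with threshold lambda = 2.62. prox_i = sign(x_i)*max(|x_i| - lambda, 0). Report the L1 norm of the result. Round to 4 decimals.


Soft-thresholding with lambda = 2.62:
prox(1.4474) = sign(1.4474)*max(|1.4474| - 2.62, 0) = 0.0
prox(-3.8446) = sign(-3.8446)*max(|-3.8446| - 2.62, 0) = -1.2246
prox(-5.6841) = sign(-5.6841)*max(|-5.6841| - 2.62, 0) = -3.0641
prox(x) = [0.0, -1.2246, -3.0641]
||prox(x)||_1 = 0.0 + 1.2246 + 3.0641 = 4.2887


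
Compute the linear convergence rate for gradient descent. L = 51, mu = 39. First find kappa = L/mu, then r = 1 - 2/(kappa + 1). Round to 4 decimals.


Step 1: Compute the condition number.
kappa = L/mu = 51/39 = 1.3077
Step 2: Compute the convergence rate.
r = 1 - 2/(kappa + 1) = 1 - 2*mu/(L + mu) = (L - mu)/(L + mu) = 12/90 = 0.1333


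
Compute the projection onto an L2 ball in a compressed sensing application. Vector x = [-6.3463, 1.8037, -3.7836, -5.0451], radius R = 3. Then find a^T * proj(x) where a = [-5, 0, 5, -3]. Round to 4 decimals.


Step 1: Compute ||x|| (intermediates to 6 decimals).
||x|| = sqrt((-6.3463)^2 + 1.8037^2 + (-3.7836)^2 + (-5.0451)^2) = 9.126748
Step 2: Project.
Since ||x|| > R, scale = R/||x|| = 3/9.126748 = 0.328704, proj(x) = scale * x
proj(x) = [-2.086054, 0.592883, -1.243684, -1.658345]
Step 3: Dot product.
a^T * proj(x) = -5*(-2.086054) + 0*0.592883 + 5*(-1.243684) - 3*(-1.658345) = 9.1869


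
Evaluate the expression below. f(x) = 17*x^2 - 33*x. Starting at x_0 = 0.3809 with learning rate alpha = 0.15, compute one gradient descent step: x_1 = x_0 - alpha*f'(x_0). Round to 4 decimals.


We compute the gradient at x_0 and apply the update.
f'(x) = 34*x - 33
f'(0.3809) = 34*0.3809 - 33 = -20.0494
x_1 = 0.3809 - 0.15*-20.0494 = 3.3883


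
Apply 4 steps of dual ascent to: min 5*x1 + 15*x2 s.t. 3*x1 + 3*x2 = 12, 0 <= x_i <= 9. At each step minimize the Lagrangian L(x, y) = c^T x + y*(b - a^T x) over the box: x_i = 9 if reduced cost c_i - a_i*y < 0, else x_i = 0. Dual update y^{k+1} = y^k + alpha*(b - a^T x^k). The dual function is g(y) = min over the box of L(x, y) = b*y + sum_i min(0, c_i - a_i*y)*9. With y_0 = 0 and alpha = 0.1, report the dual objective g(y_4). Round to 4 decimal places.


Dual ascent for LP: min 5*x1 + 15*x2, 3*x1 + 3*x2 = 12, 0 <= x_i <= 9
Step 1: y^k = 0.0, reduced costs: (5.0, 15.0)
  x^k = (0.0, 0.0), subgradient = b - a^T x = 12.0
  y^{k+1} = 0.0 + 0.1*12.0 = 1.2
Step 2: y^k = 1.2, reduced costs: (1.4, 11.4)
  x^k = (0.0, 0.0), subgradient = b - a^T x = 12.0
  y^{k+1} = 1.2 + 0.1*12.0 = 2.4
Step 3: y^k = 2.4, reduced costs: (-2.2, 7.8)
  x^k = (9.0, 0.0), subgradient = b - a^T x = -15.0
  y^{k+1} = 2.4 + 0.1*-15.0 = 0.9
Step 4: y^k = 0.9, reduced costs: (2.3, 12.3)
  x^k = (0.0, 0.0), subgradient = b - a^T x = 12.0
  y^{k+1} = 0.9 + 0.1*12.0 = 2.1
Dual objective at y_4 = 2.1: reduced costs (-1.3, 8.7), box minimizer x = (9.0, 0.0)
g(y_4) = b*y + (c1 - a1*y)*x1 + (c2 - a2*y)*x2 = 12*2.1 + (-1.3)*9.0 + 8.7*0.0 = 25.2 - 11.7 + 0.0 = 13.5


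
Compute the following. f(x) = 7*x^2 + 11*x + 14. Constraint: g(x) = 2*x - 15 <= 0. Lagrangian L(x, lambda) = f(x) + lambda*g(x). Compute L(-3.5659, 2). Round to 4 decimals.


Step 1: Evaluate f(x).
f(-3.5659) = 7*(-3.5659)^2 + 11*(-3.5659) + 14 = 63.7846
Step 2: Evaluate g(x).
g(-3.5659) = 2*-3.5659 - 15 = -22.1318
Step 3: Compute Lagrangian.
L = 63.7846 + 2*-22.1318 = 19.521


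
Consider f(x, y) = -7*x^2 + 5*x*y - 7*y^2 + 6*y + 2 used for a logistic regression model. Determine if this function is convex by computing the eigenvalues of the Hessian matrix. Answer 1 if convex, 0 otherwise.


The Hessian of f(x,y) = -7*x^2 + 5*x*y - 7*y^2 + 6*y + 2 is:
H = [[-14, 5], [5, -14]]
Trace = -14 - 14 = -28
Determinant = -14*-14 - (5)^2 = 171
Discriminant = (-28)^2 - 4*171 = 100.0
Eigenvalues: lambda_1 = -19.0, lambda_2 = -9.0
The function is not convex.

0


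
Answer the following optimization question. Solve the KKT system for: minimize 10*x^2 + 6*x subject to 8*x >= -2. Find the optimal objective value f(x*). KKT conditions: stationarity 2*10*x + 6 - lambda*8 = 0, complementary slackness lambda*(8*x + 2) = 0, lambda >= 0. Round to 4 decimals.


Step 1: Try lambda = 0 (constraint inactive).
x_unc = -6/(2*10) = -0.3
Check: 8*-0.3 = -2.4 < -2 -- violated!
Step 2: Constraint must be active: 8*x = -2
x* = -2/8 = -0.25
lambda = (2*10*(-0.25) + 6)/8 = 0.125
Step 3: Compute optimal value.
f(x*) = 10*(-0.25)^2 + 6*(-0.25) = -0.875


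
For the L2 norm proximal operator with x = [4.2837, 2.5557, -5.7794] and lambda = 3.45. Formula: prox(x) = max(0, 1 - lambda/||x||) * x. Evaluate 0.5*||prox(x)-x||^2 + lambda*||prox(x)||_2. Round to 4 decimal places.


Step 1: Compute ||x||.
||x|| = 7.6343
Step 2: Compute scaling factor.
scale = max(0, 1 - 3.45/7.6343) = 0.5481
Step 3: prox(x) = [2.3479, 1.4008, -3.1677]
||prox(x)|| = 4.1843
Step 4: Proximal objective.
0.5*||prox-x||^2 = 5.9513
lambda*||prox|| = 14.4358
Total = 20.3872


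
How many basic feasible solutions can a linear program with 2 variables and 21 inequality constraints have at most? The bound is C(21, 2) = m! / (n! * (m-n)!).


Each vertex corresponds to some choice of n active constraints out of m, so the number of vertices is at most C(m, n) = m! / (n!(m-n)!).
m = 21, n = 2
Numerator: 21 * 20
Denominator: 2! = 2
C(21, 2) = 210


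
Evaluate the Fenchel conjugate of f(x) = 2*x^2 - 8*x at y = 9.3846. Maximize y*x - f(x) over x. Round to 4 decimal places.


f*(y) = sup_x {y*x - a*x^2 - b*x} = sup_x {(y-b)*x - a*x^2}
FOC: (y - b) - 2a*x = 0 => x* = (y - b)/(2a)
x* = (9.3846 + 8)/(2*2) = 4.3462
f*(9.3846) = (y-b)^2/(4a) = (9.3846 + 8)^2/(4*2)
= 302.2243/8 = 37.778


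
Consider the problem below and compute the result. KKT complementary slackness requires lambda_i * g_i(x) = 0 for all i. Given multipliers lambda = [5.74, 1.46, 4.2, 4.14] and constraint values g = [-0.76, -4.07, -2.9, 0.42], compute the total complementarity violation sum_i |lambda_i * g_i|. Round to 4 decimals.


KKT complementary slackness check:
lambda_1 * g_1 = 5.74 * -0.76 = -4.3624
lambda_2 * g_2 = 1.46 * -4.07 = -5.9422
lambda_3 * g_3 = 4.2 * -2.9 = -12.18
lambda_4 * g_4 = 4.14 * 0.42 = 1.7388
Total violation = 4.3624 + 5.9422 + 12.18 + 1.7388 = 24.2234


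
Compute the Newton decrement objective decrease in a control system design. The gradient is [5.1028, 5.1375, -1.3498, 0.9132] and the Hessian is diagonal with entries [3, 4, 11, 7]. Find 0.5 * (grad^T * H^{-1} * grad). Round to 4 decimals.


Step 1: H is diagonal, so H^(-1) * g = [1.7009, 1.2844, -0.1227, 0.1305].
Step 2: g^T H^(-1) g = sum_i g_i^2 / H_ii
  = (5.1028)^2/3 + (5.1375)^2/4 + (-1.3498)^2/11 + (0.9132)^2/7
  = 8.6795 + 6.5985 + 0.1656 + 0.1191 = 15.5628
Step 3: Objective decrease = 0.5 * g^T H^(-1) g = 7.7814


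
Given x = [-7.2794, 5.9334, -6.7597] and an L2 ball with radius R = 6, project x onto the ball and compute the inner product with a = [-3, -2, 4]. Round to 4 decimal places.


Step 1: Compute ||x|| (intermediates to 6 decimals).
||x|| = sqrt((-7.2794)^2 + 5.9334^2 + (-6.7597)^2) = 11.571017
Step 2: Project.
Since ||x|| > R, scale = R/||x|| = 6/11.571017 = 0.518537, proj(x) = scale * x
proj(x) = [-3.774638, 3.076687, -3.505155]
Step 3: Dot product.
a^T * proj(x) = -3*(-3.774638) - 2*3.076687 + 4*(-3.505155) = -8.8501


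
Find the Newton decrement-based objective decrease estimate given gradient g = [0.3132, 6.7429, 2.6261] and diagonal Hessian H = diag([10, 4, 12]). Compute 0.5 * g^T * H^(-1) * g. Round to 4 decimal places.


Step 1: H is diagonal, so H^(-1) * g = [0.0313, 1.6857, 0.2188].
Step 2: g^T H^(-1) g = sum_i g_i^2 / H_ii
  = (0.3132)^2/10 + (6.7429)^2/4 + (2.6261)^2/12
  = 0.0098 + 11.3667 + 0.5747 = 11.9512
Step 3: Objective decrease = 0.5 * g^T H^(-1) g = 5.9756


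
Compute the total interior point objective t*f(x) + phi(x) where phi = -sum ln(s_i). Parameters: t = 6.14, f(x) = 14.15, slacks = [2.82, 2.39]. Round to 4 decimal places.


Step 1: Compute log-barrier.
ln values: [1.0367, 0.8713]
phi = -(1.0367 + 0.8713) = -1.908
Step 2: Compute augmented objective.
t*f(x) = 6.14*14.15 = 86.881
Total = 86.881 - 1.908 = 84.973


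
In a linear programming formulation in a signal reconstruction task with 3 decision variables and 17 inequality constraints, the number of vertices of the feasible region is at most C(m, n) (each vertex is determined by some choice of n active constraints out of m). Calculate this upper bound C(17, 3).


Each vertex corresponds to some choice of n active constraints out of m, so the number of vertices is at most C(m, n) = m! / (n!(m-n)!).
m = 17, n = 3
Numerator: 17 * 16 * 15
Denominator: 3! = 6
C(17, 3) = 680


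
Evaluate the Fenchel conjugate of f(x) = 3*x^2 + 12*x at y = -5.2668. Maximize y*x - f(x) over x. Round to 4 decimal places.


f*(y) = sup_x {y*x - a*x^2 - b*x} = sup_x {(y-b)*x - a*x^2}
FOC: (y - b) - 2a*x = 0 => x* = (y - b)/(2a)
x* = (-5.2668 - 12)/(2*3) = -2.8778
f*(-5.2668) = (y-b)^2/(4a) = (-5.2668 - 12)^2/(4*3)
= 298.1424/12 = 24.8452


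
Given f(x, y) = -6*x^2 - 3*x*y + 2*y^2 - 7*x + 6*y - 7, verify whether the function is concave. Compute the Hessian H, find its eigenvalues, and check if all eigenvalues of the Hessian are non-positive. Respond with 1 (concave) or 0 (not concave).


The Hessian of f(x,y) = -6*x^2 - 3*x*y + 2*y^2 - 7*x + 6*y - 7 is:
H = [[-12, -3], [-3, 4]]
Trace = -12 + 4 = -8
Determinant = -12*4 - (-3)^2 = -57
Discriminant = (-8)^2 - 4*-57 = 292.0
Eigenvalues: lambda_1 = -12.544, lambda_2 = 4.544
The function is not concave.

0


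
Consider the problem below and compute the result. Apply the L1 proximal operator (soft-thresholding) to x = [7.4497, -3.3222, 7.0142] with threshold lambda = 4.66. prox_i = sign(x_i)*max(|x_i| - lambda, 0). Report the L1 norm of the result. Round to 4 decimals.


Soft-thresholding with lambda = 4.66:
prox(7.4497) = sign(7.4497)*max(|7.4497| - 4.66, 0) = 2.7897
prox(-3.3222) = sign(-3.3222)*max(|-3.3222| - 4.66, 0) = 0.0
prox(7.0142) = sign(7.0142)*max(|7.0142| - 4.66, 0) = 2.3542
prox(x) = [2.7897, 0.0, 2.3542]
||prox(x)||_1 = 2.7897 + 0.0 + 2.3542 = 5.1439


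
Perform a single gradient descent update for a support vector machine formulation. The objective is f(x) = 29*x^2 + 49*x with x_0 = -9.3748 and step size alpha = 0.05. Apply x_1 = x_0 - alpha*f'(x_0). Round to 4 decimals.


We compute the gradient at x_0 and apply the update.
f'(x) = 58*x + 49
f'(-9.3748) = 58*-9.3748 + 49 = -494.7384
x_1 = -9.3748 - 0.05*-494.7384 = 15.3621


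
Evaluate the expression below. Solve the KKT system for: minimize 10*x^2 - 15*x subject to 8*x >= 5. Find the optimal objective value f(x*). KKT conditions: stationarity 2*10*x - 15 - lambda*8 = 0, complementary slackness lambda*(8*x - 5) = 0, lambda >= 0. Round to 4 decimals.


Step 1: Try lambda = 0 (constraint inactive).
Stationarity: 2*10*x - 15 = 0
x* = 15/(2*10) = 0.75
Check constraint: 8*0.75 = 6.0 >= 5 -- satisfied.
Step 2: Compute optimal value.
f(x*) = 10*0.75^2 - 15*0.75 = -5.625


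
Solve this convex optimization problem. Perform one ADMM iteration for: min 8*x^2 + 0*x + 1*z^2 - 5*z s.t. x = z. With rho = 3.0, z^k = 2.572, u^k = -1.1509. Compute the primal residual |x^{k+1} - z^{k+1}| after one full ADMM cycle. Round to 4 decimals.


ADMM iteration with rho = 3.0, z^k = 2.572, u^k = -1.1509
Step 1: x-update.
Minimize 8*x^2 + 0*x + (3.0/2)*(x - 2.572 - 1.1509)^2
FOC: (2*8 + 3.0)*x = 0 + 3.0*(2.572 + 1.1509)
x^{k+1} = 0.5878
Step 2: z-update.
Minimize 1*z^2 - 5*z + (3.0/2)*(0.5878 - z - 1.1509)^2
FOC: (2*1 + 3.0)*z = 5 + 3.0*(0.5878 - 1.1509)
z^{k+1} = 0.6622
Step 3: u-update.
u^{k+1} = -1.1509 + 0.5878 - 0.6622 = -1.2252
Step 4: Primal residual = |0.5878 - 0.6622| = 0.0743


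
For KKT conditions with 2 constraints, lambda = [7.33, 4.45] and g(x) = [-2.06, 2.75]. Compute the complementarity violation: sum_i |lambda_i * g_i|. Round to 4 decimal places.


KKT complementary slackness check:
lambda_1 * g_1 = 7.33 * -2.06 = -15.0998
lambda_2 * g_2 = 4.45 * 2.75 = 12.2375
Total violation = 15.0998 + 12.2375 = 27.3373


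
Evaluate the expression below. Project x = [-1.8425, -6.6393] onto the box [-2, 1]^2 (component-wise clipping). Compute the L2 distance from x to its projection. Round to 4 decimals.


Project each component onto [-2, 1].
clip(-1.8425) = -1.8425, clip(-6.6393) = -2.0
Projection = [-1.8425, -2.0]
Squared diffs: [0.0, 21.5231]
Distance = sqrt(21.5231) = 4.6393


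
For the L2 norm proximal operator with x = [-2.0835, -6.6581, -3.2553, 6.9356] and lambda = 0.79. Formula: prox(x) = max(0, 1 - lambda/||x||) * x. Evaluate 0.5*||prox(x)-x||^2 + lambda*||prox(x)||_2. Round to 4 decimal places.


Step 1: Compute ||x||.
||x|| = 10.362
Step 2: Compute scaling factor.
scale = max(0, 1 - 0.79/10.362) = 0.9238
Step 3: prox(x) = [-1.9247, -6.1505, -3.0071, 6.4068]
||prox(x)|| = 9.572
Step 4: Proximal objective.
0.5*||prox-x||^2 = 0.3121
lambda*||prox|| = 7.5619
Total = 7.8739


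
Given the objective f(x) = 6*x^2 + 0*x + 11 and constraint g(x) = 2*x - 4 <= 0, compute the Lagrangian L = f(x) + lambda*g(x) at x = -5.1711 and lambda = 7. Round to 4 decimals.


Step 1: Evaluate f(x).
f(-5.1711) = 6*(-5.1711)^2 + 0*(-5.1711) + 11 = 171.4417
Step 2: Evaluate g(x).
g(-5.1711) = 2*-5.1711 - 4 = -14.3422
Step 3: Compute Lagrangian.
L = 171.4417 + 7*-14.3422 = 71.0463


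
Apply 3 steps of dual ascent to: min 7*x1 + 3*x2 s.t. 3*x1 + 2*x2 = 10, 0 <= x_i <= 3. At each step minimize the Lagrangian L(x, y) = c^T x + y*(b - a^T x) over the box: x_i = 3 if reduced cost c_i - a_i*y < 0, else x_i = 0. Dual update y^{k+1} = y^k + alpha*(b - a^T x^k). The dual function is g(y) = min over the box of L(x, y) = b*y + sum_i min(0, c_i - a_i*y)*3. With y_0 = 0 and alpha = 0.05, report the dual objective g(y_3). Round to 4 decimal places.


Dual ascent for LP: min 7*x1 + 3*x2, 3*x1 + 2*x2 = 10, 0 <= x_i <= 3
Step 1: y^k = 0.0, reduced costs: (7.0, 3.0)
  x^k = (0.0, 0.0), subgradient = b - a^T x = 10.0
  y^{k+1} = 0.0 + 0.05*10.0 = 0.5
Step 2: y^k = 0.5, reduced costs: (5.5, 2.0)
  x^k = (0.0, 0.0), subgradient = b - a^T x = 10.0
  y^{k+1} = 0.5 + 0.05*10.0 = 1.0
Step 3: y^k = 1.0, reduced costs: (4.0, 1.0)
  x^k = (0.0, 0.0), subgradient = b - a^T x = 10.0
  y^{k+1} = 1.0 + 0.05*10.0 = 1.5
Dual objective at y_3 = 1.5: reduced costs (2.5, 0.0), box minimizer x = (0.0, 0.0)
g(y_3) = b*y + (c1 - a1*y)*x1 + (c2 - a2*y)*x2 = 10*1.5 + 2.5*0.0 + 0.0*0.0 = 15.0 + 0.0 + 0.0 = 15.0


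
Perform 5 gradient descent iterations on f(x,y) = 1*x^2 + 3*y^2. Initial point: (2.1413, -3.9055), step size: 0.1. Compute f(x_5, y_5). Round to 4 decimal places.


Gradient descent on f(x,y) = 1*x^2 + 3*y^2.
Starting point: (2.1413, -3.9055), alpha = 0.1
Step 1: grad_x = 2*1*2.1413 = 4.2826, grad_y = 2*3*-3.9055 = -23.433
  x_1 = 2.1413 - 0.1*4.2826 = 1.713
  y_1 = -3.9055 - 0.1*-23.433 = -1.5622
Step 2: grad_x = 2*1*1.713 = 3.4261, grad_y = 2*3*-1.5622 = -9.3732
  x_2 = 1.713 - 0.1*3.4261 = 1.3704
  y_2 = -1.5622 - 0.1*-9.3732 = -0.6249
Step 3: grad_x = 2*1*1.3704 = 2.7409, grad_y = 2*3*-0.6249 = -3.7493
  x_3 = 1.3704 - 0.1*2.7409 = 1.0963
  y_3 = -0.6249 - 0.1*-3.7493 = -0.25
Step 4: grad_x = 2*1*1.0963 = 2.1927, grad_y = 2*3*-0.25 = -1.4997
  x_4 = 1.0963 - 0.1*2.1927 = 0.8771
  y_4 = -0.25 - 0.1*-1.4997 = -0.1
Step 5: grad_x = 2*1*0.8771 = 1.7542, grad_y = 2*3*-0.1 = -0.5999
  x_5 = 0.8771 - 0.1*1.7542 = 0.7017
  y_5 = -0.1 - 0.1*-0.5999 = -0.04
f(0.7017, -0.04) = 1*0.7017^2 + 3*(-0.04)^2 = 0.4971


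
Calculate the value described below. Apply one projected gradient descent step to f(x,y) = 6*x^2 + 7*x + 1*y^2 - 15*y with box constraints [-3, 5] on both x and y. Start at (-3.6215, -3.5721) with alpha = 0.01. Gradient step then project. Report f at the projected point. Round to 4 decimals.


Step 1: Compute gradient at (-3.6215, -3.5721).
grad_x = 2*6*-3.6215 + 7 = -36.458
grad_y = 2*1*-3.5721 - 15 = -22.1442
Step 2: Gradient step.
x_raw = -3.6215 - 0.01*-36.458 = -3.2569
y_raw = -3.5721 - 0.01*-22.1442 = -3.3507
Step 3: Project onto [-3, 5].
x_proj = clip(-3.2569) = -3.0
y_proj = clip(-3.3507) = -3.0
Step 4: Evaluate f.
f(-3.0, -3.0) = 87.0


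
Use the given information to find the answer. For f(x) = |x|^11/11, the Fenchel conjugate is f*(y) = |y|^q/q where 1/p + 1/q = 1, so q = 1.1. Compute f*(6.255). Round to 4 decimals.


The conjugate exponent q satisfies 1/p + 1/q = 1.
p = 11, so q = 11/(11 - 1) = 1.1
|y|^q = 6.255^1.1 = 7.5136
f*(6.255) = 7.5136 / 1.1 = 6.8306


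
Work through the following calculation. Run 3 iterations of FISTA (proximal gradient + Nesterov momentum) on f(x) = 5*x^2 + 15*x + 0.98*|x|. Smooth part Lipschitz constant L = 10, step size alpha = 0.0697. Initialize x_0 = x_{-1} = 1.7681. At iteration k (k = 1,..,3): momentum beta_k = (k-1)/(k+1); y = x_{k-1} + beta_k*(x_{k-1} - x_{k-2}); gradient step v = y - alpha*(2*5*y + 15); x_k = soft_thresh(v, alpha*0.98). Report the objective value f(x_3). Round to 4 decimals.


FISTA on f(x) = 5*x^2 + 15*x + 0.98*|x|
L = 10, alpha = 0.0697
Iteration 1: beta = 0.0, y = 1.7681 + 0.0*(1.7681 - 1.7681) = 1.7681
  grad(y) = 32.681, v = y - alpha*grad = -0.5098
  prox(v) = soft_thresh(-0.5098, 0.0683) = -0.4415
Iteration 2: beta = 0.3333, y = -0.4415 + 0.3333*(-0.4415 - 1.7681) = -1.178
  grad(y) = 3.2202, v = y - alpha*grad = -1.4024
  prox(v) = soft_thresh(-1.4024, 0.0683) = -1.3341
Iteration 3: beta = 0.5, y = -1.3341 + 0.5*(-1.3341 + 0.4415) = -1.7805
  grad(y) = -2.8045, v = y - alpha*grad = -1.585
  prox(v) = soft_thresh(-1.585, 0.0683) = -1.5167
f(x_3) = 5*(-1.5167)^2 + 15*(-1.5167) + 0.98*|-1.5167| = -9.7623


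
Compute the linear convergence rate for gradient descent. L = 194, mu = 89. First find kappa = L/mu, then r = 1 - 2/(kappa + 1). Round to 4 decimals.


Step 1: Compute the condition number.
kappa = L/mu = 194/89 = 2.1798
Step 2: Compute the convergence rate.
r = 1 - 2/(kappa + 1) = 1 - 2*mu/(L + mu) = (L - mu)/(L + mu) = 105/283 = 0.371


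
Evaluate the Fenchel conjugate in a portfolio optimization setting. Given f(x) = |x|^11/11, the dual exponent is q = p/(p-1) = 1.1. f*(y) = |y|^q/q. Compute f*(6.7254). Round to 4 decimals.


The conjugate exponent q satisfies 1/p + 1/q = 1.
p = 11, so q = 11/(11 - 1) = 1.1
|y|^q = 6.7254^1.1 = 8.1375
f*(6.7254) = 8.1375 / 1.1 = 7.3977


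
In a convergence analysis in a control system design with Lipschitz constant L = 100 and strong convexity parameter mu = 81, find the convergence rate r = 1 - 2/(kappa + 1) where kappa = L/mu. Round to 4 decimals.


Step 1: Compute the condition number.
kappa = L/mu = 100/81 = 1.2346
Step 2: Compute the convergence rate.
r = 1 - 2/(kappa + 1) = 1 - 2*mu/(L + mu) = (L - mu)/(L + mu) = 19/181 = 0.105


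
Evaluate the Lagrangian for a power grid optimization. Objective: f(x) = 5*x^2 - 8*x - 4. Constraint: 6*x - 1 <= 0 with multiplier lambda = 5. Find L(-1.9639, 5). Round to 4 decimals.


Step 1: Evaluate f(x).
f(-1.9639) = 5*(-1.9639)^2 - 8*(-1.9639) - 4 = 30.9957
Step 2: Evaluate g(x).
g(-1.9639) = 6*-1.9639 - 1 = -12.7834
Step 3: Compute Lagrangian.
L = 30.9957 + 5*-12.7834 = -32.9213


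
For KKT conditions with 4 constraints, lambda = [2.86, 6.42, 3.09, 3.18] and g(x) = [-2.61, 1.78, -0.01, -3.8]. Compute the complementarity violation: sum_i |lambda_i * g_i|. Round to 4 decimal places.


KKT complementary slackness check:
lambda_1 * g_1 = 2.86 * -2.61 = -7.4646
lambda_2 * g_2 = 6.42 * 1.78 = 11.4276
lambda_3 * g_3 = 3.09 * -0.01 = -0.0309
lambda_4 * g_4 = 3.18 * -3.8 = -12.084
Total violation = 7.4646 + 11.4276 + 0.0309 + 12.084 = 31.0071


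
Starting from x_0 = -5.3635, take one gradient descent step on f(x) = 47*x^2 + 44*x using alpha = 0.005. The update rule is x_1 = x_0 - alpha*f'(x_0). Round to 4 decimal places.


We compute the gradient at x_0 and apply the update.
f'(x) = 94*x + 44
f'(-5.3635) = 94*-5.3635 + 44 = -460.169
x_1 = -5.3635 - 0.005*-460.169 = -3.0627


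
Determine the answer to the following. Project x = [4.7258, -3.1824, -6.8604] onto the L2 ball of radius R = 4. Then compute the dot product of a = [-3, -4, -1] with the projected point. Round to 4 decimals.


Step 1: Compute ||x|| (intermediates to 6 decimals).
||x|| = sqrt(4.7258^2 + (-3.1824)^2 + (-6.8604)^2) = 8.917732
Step 2: Project.
Since ||x|| > R, scale = R/||x|| = 4/8.917732 = 0.448545, proj(x) = scale * x
proj(x) = [2.119734, -1.42745, -3.077198]
Step 3: Dot product.
a^T * proj(x) = -3*2.119734 - 4*(-1.42745) - 1*(-3.077198) = 2.4278


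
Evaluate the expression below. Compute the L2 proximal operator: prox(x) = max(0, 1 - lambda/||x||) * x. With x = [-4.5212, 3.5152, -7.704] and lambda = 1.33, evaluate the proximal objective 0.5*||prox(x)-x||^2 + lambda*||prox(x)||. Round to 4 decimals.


Step 1: Compute ||x||.
||x|| = 9.5995
Step 2: Compute scaling factor.
scale = max(0, 1 - 1.33/9.5995) = 0.8615
Step 3: prox(x) = [-3.8948, 3.0282, -6.6366]
||prox(x)|| = 8.2695
Step 4: Proximal objective.
0.5*||prox-x||^2 = 0.8845
lambda*||prox|| = 10.9984
Total = 11.8828


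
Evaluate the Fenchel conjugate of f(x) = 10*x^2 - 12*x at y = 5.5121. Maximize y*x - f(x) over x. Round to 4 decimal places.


f*(y) = sup_x {y*x - a*x^2 - b*x} = sup_x {(y-b)*x - a*x^2}
FOC: (y - b) - 2a*x = 0 => x* = (y - b)/(2a)
x* = (5.5121 + 12)/(2*10) = 0.8756
f*(5.5121) = (y-b)^2/(4a) = (5.5121 + 12)^2/(4*10)
= 306.6736/40 = 7.6668


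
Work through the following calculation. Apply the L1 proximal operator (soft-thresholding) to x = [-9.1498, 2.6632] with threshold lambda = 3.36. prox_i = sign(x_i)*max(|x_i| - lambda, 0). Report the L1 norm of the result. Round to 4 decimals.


Soft-thresholding with lambda = 3.36:
prox(-9.1498) = sign(-9.1498)*max(|-9.1498| - 3.36, 0) = -5.7898
prox(2.6632) = sign(2.6632)*max(|2.6632| - 3.36, 0) = 0.0
prox(x) = [-5.7898, 0.0]
||prox(x)||_1 = 5.7898 + 0.0 = 5.7898


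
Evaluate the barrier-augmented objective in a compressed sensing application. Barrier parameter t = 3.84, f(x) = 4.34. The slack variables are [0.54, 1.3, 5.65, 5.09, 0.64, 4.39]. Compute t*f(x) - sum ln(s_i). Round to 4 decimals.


Step 1: Compute log-barrier.
ln values: [-0.6162, 0.2624, 1.7317, 1.6273, -0.4463, 1.4793]
phi = -(-0.6162 + 0.2624 + 1.7317 + 1.6273 - 0.4463 + 1.4793) = -4.0382
Step 2: Compute augmented objective.
t*f(x) = 3.84*4.34 = 16.6656
Total = 16.6656 - 4.0382 = 12.6274


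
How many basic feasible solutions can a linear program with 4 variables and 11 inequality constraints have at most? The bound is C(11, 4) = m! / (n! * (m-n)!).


Each vertex corresponds to some choice of n active constraints out of m, so the number of vertices is at most C(m, n) = m! / (n!(m-n)!).
m = 11, n = 4
Numerator: 11 * 10 * 9 * 8
Denominator: 4! = 24
C(11, 4) = 330


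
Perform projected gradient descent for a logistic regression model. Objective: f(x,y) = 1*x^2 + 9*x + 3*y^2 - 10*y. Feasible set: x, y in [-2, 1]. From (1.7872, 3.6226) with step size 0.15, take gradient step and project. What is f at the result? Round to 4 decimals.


Step 1: Compute gradient at (1.7872, 3.6226).
grad_x = 2*1*1.7872 + 9 = 12.5744
grad_y = 2*3*3.6226 - 10 = 11.7356
Step 2: Gradient step.
x_raw = 1.7872 - 0.15*12.5744 = -0.099
y_raw = 3.6226 - 0.15*11.7356 = 1.8623
Step 3: Project onto [-2, 1].
x_proj = clip(-0.099) = -0.099
y_proj = clip(1.8623) = 1.0
Step 4: Evaluate f.
f(-0.099, 1.0) = -7.8808


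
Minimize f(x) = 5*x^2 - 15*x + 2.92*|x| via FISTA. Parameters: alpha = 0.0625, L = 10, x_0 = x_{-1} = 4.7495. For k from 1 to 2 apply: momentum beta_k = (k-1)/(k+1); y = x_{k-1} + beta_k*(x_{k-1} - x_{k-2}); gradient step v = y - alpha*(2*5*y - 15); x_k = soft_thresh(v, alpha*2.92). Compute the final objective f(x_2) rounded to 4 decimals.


FISTA on f(x) = 5*x^2 - 15*x + 2.92*|x|
L = 10, alpha = 0.0625
Iteration 1: beta = 0.0, y = 4.7495 + 0.0*(4.7495 - 4.7495) = 4.7495
  grad(y) = 32.495, v = y - alpha*grad = 2.7186
  prox(v) = soft_thresh(2.7186, 0.1825) = 2.5361
Iteration 2: beta = 0.3333, y = 2.5361 + 0.3333*(2.5361 - 4.7495) = 1.7983
  grad(y) = 2.9825, v = y - alpha*grad = 1.6118
  prox(v) = soft_thresh(1.6118, 0.1825) = 1.4293
f(x_2) = 5*1.4293^2 - 15*1.4293 + 2.92*|1.4293| = -7.0514


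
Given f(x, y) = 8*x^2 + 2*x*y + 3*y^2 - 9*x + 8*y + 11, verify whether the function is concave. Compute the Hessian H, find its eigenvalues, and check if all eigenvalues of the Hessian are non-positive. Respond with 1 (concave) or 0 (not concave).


The Hessian of f(x,y) = 8*x^2 + 2*x*y + 3*y^2 - 9*x + 8*y + 11 is:
H = [[16, 2], [2, 6]]
Trace = 16 + 6 = 22
Determinant = 16*6 - (2)^2 = 92
Discriminant = (22)^2 - 4*92 = 116.0
Eigenvalues: lambda_1 = 5.6148, lambda_2 = 16.3852
The function is not concave.

0


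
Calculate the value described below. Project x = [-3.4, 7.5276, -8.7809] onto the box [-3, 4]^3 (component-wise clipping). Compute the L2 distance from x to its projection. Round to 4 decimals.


Project each component onto [-3, 4].
clip(-3.4) = -3.0, clip(7.5276) = 4.0, clip(-8.7809) = -3.0
Projection = [-3.0, 4.0, -3.0]
Squared diffs: [0.16, 12.444, 33.4188]
Distance = sqrt(46.0228) = 6.784


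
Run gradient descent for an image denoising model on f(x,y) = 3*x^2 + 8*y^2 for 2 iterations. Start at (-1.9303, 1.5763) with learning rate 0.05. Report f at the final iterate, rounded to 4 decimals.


Gradient descent on f(x,y) = 3*x^2 + 8*y^2.
Starting point: (-1.9303, 1.5763), alpha = 0.05
Step 1: grad_x = 2*3*-1.9303 = -11.5818, grad_y = 2*8*1.5763 = 25.2208
  x_1 = -1.9303 - 0.05*-11.5818 = -1.3512
  y_1 = 1.5763 - 0.05*25.2208 = 0.3153
Step 2: grad_x = 2*3*-1.3512 = -8.1073, grad_y = 2*8*0.3153 = 5.0442
  x_2 = -1.3512 - 0.05*-8.1073 = -0.9458
  y_2 = 0.3153 - 0.05*5.0442 = 0.0631
f(-0.9458, 0.0631) = 3*(-0.9458)^2 + 8*0.0631^2 = 2.7157


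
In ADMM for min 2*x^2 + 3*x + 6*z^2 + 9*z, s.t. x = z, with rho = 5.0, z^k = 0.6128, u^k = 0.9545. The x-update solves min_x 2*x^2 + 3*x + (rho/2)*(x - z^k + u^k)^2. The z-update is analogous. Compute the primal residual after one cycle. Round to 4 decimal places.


ADMM iteration with rho = 5.0, z^k = 0.6128, u^k = 0.9545
Step 1: x-update.
Minimize 2*x^2 + 3*x + (5.0/2)*(x - 0.6128 + 0.9545)^2
FOC: (2*2 + 5.0)*x = -3 + 5.0*(0.6128 - 0.9545)
x^{k+1} = -0.5232
Step 2: z-update.
Minimize 6*z^2 + 9*z + (5.0/2)*(-0.5232 - z + 0.9545)^2
FOC: (2*6 + 5.0)*z = -9 + 5.0*(-0.5232 + 0.9545)
z^{k+1} = -0.4025
Step 3: u-update.
u^{k+1} = 0.9545 - 0.5232 + 0.4025 = 0.8339
Step 4: Primal residual = |-0.5232 + 0.4025| = 0.1206


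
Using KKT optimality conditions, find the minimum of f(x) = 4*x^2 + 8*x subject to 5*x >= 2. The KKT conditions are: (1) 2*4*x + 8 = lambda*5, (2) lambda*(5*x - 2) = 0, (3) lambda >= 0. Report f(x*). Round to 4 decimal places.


Step 1: Try lambda = 0 (constraint inactive).
x_unc = -8/(2*4) = -1.0
Check: 5*-1.0 = -5.0 < 2 -- violated!
Step 2: Constraint must be active: 5*x = 2
x* = 2/5 = 0.4
lambda = (2*4*0.4 + 8)/5 = 2.24
Step 3: Compute optimal value.
f(x*) = 4*0.4^2 + 8*0.4 = 3.84


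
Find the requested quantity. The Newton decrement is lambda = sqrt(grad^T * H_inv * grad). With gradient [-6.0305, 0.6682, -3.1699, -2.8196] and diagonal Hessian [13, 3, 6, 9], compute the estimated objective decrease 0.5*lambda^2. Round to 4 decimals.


Step 1: H is diagonal, so H^(-1) * g = [-0.4639, 0.2227, -0.5283, -0.3133].
Step 2: g^T H^(-1) g = sum_i g_i^2 / H_ii
  = (-6.0305)^2/13 + (0.6682)^2/3 + (-3.1699)^2/6 + (-2.8196)^2/9
  = 2.7975 + 0.1488 + 1.6747 + 0.8833 = 5.5043
Step 3: Objective decrease = 0.5 * g^T H^(-1) g = 2.7522


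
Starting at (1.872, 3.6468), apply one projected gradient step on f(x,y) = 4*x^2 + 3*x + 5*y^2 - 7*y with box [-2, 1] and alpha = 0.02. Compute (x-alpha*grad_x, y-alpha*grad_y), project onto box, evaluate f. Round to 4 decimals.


Step 1: Compute gradient at (1.872, 3.6468).
grad_x = 2*4*1.872 + 3 = 17.976
grad_y = 2*5*3.6468 - 7 = 29.468
Step 2: Gradient step.
x_raw = 1.872 - 0.02*17.976 = 1.5125
y_raw = 3.6468 - 0.02*29.468 = 3.0574
Step 3: Project onto [-2, 1].
x_proj = clip(1.5125) = 1.0
y_proj = clip(3.0574) = 1.0
Step 4: Evaluate f.
f(1.0, 1.0) = 5.0


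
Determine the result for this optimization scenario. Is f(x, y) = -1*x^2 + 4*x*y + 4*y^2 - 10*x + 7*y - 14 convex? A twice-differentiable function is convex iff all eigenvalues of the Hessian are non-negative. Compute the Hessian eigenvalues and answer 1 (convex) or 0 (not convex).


The Hessian of f(x,y) = -1*x^2 + 4*x*y + 4*y^2 - 10*x + 7*y - 14 is:
H = [[-2, 4], [4, 8]]
Trace = -2 + 8 = 6
Determinant = -2*8 - (4)^2 = -32
Discriminant = (6)^2 - 4*-32 = 164.0
Eigenvalues: lambda_1 = -3.4031, lambda_2 = 9.4031
The function is not convex.

0
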